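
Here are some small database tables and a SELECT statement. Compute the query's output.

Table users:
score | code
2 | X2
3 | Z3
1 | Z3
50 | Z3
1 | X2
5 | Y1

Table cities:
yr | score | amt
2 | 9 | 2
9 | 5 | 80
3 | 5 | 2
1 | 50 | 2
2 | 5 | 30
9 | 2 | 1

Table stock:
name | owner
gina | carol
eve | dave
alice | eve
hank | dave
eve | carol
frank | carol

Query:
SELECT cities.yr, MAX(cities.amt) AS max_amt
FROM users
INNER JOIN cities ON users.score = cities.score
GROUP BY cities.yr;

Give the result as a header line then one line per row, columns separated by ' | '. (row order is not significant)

== RESULT ==
cities.yr | max_amt
9 | 80
1 | 2
3 | 2
2 | 30

Derivation:
After JOIN cities (5 rows):
users.score | users.code | cities.yr | cities.score | cities.amt
2 | X2 | 9 | 2 | 1
50 | Z3 | 1 | 50 | 2
5 | Y1 | 9 | 5 | 80
5 | Y1 | 3 | 5 | 2
5 | Y1 | 2 | 5 | 30
After GROUP BY (4 rows):
cities.yr | max_amt
9 | 80
1 | 2
3 | 2
2 | 30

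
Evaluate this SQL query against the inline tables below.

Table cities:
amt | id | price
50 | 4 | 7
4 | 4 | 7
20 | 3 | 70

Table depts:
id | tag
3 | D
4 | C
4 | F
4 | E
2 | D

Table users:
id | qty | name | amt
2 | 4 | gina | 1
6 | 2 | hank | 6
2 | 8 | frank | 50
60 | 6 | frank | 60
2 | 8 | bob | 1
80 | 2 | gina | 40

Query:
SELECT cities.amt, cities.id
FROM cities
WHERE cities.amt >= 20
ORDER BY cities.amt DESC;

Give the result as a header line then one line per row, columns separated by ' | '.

== RESULT ==
cities.amt | cities.id
50 | 4
20 | 3

Derivation:
After WHERE (2 rows):
cities.amt | cities.id | cities.price
50 | 4 | 7
20 | 3 | 70
After SELECT (2 rows):
cities.amt | cities.id
50 | 4
20 | 3
After ORDER BY (2 rows):
cities.amt | cities.id
50 | 4
20 | 3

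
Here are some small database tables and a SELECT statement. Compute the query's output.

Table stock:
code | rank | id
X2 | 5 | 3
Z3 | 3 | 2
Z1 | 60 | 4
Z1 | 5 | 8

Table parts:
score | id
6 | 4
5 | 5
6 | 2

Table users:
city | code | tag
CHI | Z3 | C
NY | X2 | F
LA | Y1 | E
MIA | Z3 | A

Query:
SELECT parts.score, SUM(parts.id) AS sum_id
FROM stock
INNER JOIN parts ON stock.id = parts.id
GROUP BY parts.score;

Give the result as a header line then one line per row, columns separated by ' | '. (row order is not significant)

== RESULT ==
parts.score | sum_id
6 | 6

Derivation:
After JOIN parts (2 rows):
stock.code | stock.rank | stock.id | parts.score | parts.id
Z3 | 3 | 2 | 6 | 2
Z1 | 60 | 4 | 6 | 4
After GROUP BY (1 rows):
parts.score | sum_id
6 | 6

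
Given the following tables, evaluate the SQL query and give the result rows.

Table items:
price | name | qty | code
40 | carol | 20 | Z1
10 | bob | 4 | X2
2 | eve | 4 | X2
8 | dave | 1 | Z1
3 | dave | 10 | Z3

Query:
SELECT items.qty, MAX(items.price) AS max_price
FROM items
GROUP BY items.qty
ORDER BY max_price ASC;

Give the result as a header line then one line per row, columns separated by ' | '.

== RESULT ==
items.qty | max_price
10 | 3
1 | 8
4 | 10
20 | 40

Derivation:
After GROUP BY (4 rows):
items.qty | max_price
20 | 40
4 | 10
1 | 8
10 | 3
After ORDER BY (4 rows):
items.qty | max_price
10 | 3
1 | 8
4 | 10
20 | 40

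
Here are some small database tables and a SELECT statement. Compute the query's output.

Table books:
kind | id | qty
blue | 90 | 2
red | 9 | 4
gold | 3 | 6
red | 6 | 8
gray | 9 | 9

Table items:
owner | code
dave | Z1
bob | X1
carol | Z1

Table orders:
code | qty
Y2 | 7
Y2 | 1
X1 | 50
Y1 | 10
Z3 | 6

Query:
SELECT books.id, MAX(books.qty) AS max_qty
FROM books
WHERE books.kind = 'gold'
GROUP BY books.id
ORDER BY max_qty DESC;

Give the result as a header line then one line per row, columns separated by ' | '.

After WHERE (1 rows):
books.kind | books.id | books.qty
gold | 3 | 6
After GROUP BY (1 rows):
books.id | max_qty
3 | 6
After ORDER BY (1 rows):
books.id | max_qty
3 | 6

== RESULT ==
books.id | max_qty
3 | 6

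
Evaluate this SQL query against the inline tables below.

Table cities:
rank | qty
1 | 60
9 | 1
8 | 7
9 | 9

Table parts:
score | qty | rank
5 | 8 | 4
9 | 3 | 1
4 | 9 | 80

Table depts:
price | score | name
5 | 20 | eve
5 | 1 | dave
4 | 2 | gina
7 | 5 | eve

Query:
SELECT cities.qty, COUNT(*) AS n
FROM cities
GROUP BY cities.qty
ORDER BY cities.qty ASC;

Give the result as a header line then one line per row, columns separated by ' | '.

== RESULT ==
cities.qty | n
1 | 1
7 | 1
9 | 1
60 | 1

Derivation:
After GROUP BY (4 rows):
cities.qty | n
60 | 1
1 | 1
7 | 1
9 | 1
After ORDER BY (4 rows):
cities.qty | n
1 | 1
7 | 1
9 | 1
60 | 1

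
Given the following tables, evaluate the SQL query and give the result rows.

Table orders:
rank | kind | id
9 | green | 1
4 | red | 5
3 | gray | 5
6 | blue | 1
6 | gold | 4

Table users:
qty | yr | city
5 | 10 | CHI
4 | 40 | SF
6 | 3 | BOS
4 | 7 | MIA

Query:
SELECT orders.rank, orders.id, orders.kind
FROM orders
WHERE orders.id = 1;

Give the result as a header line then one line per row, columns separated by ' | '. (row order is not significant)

== RESULT ==
orders.rank | orders.id | orders.kind
9 | 1 | green
6 | 1 | blue

Derivation:
After WHERE (2 rows):
orders.rank | orders.kind | orders.id
9 | green | 1
6 | blue | 1
After SELECT (2 rows):
orders.rank | orders.id | orders.kind
9 | 1 | green
6 | 1 | blue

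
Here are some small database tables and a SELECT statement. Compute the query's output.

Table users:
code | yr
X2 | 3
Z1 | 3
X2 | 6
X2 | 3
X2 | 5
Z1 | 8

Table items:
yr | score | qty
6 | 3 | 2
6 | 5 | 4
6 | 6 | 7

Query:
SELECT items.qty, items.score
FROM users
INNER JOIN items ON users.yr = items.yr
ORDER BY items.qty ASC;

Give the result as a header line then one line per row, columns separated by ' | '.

After JOIN items (3 rows):
users.code | users.yr | items.yr | items.score | items.qty
X2 | 6 | 6 | 3 | 2
X2 | 6 | 6 | 5 | 4
X2 | 6 | 6 | 6 | 7
After SELECT (3 rows):
items.qty | items.score
2 | 3
4 | 5
7 | 6
After ORDER BY (3 rows):
items.qty | items.score
2 | 3
4 | 5
7 | 6

== RESULT ==
items.qty | items.score
2 | 3
4 | 5
7 | 6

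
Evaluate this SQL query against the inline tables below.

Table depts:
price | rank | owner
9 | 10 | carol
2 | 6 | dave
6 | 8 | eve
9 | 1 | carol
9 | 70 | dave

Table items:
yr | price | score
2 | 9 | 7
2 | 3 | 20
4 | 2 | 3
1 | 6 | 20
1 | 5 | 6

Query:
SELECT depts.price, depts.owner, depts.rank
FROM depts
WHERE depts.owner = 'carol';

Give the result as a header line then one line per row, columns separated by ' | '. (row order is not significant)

After WHERE (2 rows):
depts.price | depts.rank | depts.owner
9 | 10 | carol
9 | 1 | carol
After SELECT (2 rows):
depts.price | depts.owner | depts.rank
9 | carol | 10
9 | carol | 1

== RESULT ==
depts.price | depts.owner | depts.rank
9 | carol | 10
9 | carol | 1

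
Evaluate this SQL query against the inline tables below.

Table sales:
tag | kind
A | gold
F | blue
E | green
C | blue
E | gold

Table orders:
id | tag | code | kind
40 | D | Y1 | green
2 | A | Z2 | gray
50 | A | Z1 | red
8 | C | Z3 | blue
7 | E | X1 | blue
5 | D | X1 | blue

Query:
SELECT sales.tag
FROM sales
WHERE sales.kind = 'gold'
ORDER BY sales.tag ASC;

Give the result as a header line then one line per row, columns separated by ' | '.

After WHERE (2 rows):
sales.tag | sales.kind
A | gold
E | gold
After SELECT (2 rows):
sales.tag
A
E
After ORDER BY (2 rows):
sales.tag
A
E

== RESULT ==
sales.tag
A
E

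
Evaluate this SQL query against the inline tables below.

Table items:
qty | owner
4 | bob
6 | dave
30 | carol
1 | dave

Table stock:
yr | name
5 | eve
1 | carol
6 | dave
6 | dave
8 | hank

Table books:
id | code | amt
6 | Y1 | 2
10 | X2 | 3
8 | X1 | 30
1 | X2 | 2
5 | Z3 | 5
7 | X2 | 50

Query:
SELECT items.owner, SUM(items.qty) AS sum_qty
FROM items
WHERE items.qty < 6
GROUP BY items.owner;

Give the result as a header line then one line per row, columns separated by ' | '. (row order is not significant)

After WHERE (2 rows):
items.qty | items.owner
4 | bob
1 | dave
After GROUP BY (2 rows):
items.owner | sum_qty
bob | 4
dave | 1

== RESULT ==
items.owner | sum_qty
bob | 4
dave | 1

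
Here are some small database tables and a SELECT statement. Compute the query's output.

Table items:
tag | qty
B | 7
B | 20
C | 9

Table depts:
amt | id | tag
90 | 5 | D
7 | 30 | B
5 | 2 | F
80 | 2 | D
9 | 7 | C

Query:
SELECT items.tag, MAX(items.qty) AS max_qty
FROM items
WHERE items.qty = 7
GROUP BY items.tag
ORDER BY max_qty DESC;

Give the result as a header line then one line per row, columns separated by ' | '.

After WHERE (1 rows):
items.tag | items.qty
B | 7
After GROUP BY (1 rows):
items.tag | max_qty
B | 7
After ORDER BY (1 rows):
items.tag | max_qty
B | 7

== RESULT ==
items.tag | max_qty
B | 7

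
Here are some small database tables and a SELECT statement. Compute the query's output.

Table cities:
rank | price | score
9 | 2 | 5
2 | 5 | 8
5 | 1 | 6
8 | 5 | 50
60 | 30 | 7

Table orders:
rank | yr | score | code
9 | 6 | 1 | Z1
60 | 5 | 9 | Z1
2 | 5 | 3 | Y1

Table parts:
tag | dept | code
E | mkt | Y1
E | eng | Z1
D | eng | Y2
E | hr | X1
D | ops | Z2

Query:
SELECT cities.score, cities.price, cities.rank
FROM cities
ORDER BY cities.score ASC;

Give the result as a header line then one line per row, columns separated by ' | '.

== RESULT ==
cities.score | cities.price | cities.rank
5 | 2 | 9
6 | 1 | 5
7 | 30 | 60
8 | 5 | 2
50 | 5 | 8

Derivation:
After SELECT (5 rows):
cities.score | cities.price | cities.rank
5 | 2 | 9
8 | 5 | 2
6 | 1 | 5
50 | 5 | 8
7 | 30 | 60
After ORDER BY (5 rows):
cities.score | cities.price | cities.rank
5 | 2 | 9
6 | 1 | 5
7 | 30 | 60
8 | 5 | 2
50 | 5 | 8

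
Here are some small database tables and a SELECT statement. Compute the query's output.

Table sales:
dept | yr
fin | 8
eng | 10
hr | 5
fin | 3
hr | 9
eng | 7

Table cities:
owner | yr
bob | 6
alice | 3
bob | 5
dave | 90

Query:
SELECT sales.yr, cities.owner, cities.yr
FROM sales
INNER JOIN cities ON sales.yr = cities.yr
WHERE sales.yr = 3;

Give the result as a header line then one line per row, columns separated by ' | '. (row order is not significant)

After JOIN cities (2 rows):
sales.dept | sales.yr | cities.owner | cities.yr
hr | 5 | bob | 5
fin | 3 | alice | 3
After WHERE (1 rows):
sales.dept | sales.yr | cities.owner | cities.yr
fin | 3 | alice | 3
After SELECT (1 rows):
sales.yr | cities.owner | cities.yr
3 | alice | 3

== RESULT ==
sales.yr | cities.owner | cities.yr
3 | alice | 3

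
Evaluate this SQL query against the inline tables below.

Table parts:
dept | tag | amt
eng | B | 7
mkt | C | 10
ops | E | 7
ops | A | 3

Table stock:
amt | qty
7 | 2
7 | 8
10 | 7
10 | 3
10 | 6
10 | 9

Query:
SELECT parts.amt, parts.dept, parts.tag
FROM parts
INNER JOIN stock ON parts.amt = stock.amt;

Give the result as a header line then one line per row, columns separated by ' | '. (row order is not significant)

== RESULT ==
parts.amt | parts.dept | parts.tag
7 | eng | B
7 | eng | B
10 | mkt | C
10 | mkt | C
10 | mkt | C
10 | mkt | C
7 | ops | E
7 | ops | E

Derivation:
After JOIN stock (8 rows):
parts.dept | parts.tag | parts.amt | stock.amt | stock.qty
eng | B | 7 | 7 | 2
eng | B | 7 | 7 | 8
mkt | C | 10 | 10 | 7
mkt | C | 10 | 10 | 3
mkt | C | 10 | 10 | 6
mkt | C | 10 | 10 | 9
ops | E | 7 | 7 | 2
ops | E | 7 | 7 | 8
After SELECT (8 rows):
parts.amt | parts.dept | parts.tag
7 | eng | B
7 | eng | B
10 | mkt | C
10 | mkt | C
10 | mkt | C
10 | mkt | C
7 | ops | E
7 | ops | E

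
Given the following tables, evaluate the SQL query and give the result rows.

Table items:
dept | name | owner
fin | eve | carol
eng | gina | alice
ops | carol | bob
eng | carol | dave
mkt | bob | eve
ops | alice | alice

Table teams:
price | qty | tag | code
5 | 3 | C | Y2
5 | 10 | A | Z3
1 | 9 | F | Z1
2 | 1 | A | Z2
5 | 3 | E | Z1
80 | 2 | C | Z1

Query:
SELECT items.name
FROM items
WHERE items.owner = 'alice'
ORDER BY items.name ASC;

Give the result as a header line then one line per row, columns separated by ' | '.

== RESULT ==
items.name
alice
gina

Derivation:
After WHERE (2 rows):
items.dept | items.name | items.owner
eng | gina | alice
ops | alice | alice
After SELECT (2 rows):
items.name
gina
alice
After ORDER BY (2 rows):
items.name
alice
gina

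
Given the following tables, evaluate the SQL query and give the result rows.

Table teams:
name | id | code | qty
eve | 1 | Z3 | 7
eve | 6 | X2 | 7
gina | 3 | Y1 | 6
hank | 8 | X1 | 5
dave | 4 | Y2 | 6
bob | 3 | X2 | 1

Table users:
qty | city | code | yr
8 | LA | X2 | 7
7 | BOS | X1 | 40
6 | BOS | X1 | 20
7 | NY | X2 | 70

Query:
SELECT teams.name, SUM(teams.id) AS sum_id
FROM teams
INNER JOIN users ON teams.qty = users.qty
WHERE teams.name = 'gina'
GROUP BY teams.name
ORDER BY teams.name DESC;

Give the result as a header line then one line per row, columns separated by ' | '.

== RESULT ==
teams.name | sum_id
gina | 3

Derivation:
After JOIN users (6 rows):
teams.name | teams.id | teams.code | teams.qty | users.qty | users.city | users.code | users.yr
eve | 1 | Z3 | 7 | 7 | BOS | X1 | 40
eve | 1 | Z3 | 7 | 7 | NY | X2 | 70
eve | 6 | X2 | 7 | 7 | BOS | X1 | 40
eve | 6 | X2 | 7 | 7 | NY | X2 | 70
gina | 3 | Y1 | 6 | 6 | BOS | X1 | 20
dave | 4 | Y2 | 6 | 6 | BOS | X1 | 20
After WHERE (1 rows):
teams.name | teams.id | teams.code | teams.qty | users.qty | users.city | users.code | users.yr
gina | 3 | Y1 | 6 | 6 | BOS | X1 | 20
After GROUP BY (1 rows):
teams.name | sum_id
gina | 3
After ORDER BY (1 rows):
teams.name | sum_id
gina | 3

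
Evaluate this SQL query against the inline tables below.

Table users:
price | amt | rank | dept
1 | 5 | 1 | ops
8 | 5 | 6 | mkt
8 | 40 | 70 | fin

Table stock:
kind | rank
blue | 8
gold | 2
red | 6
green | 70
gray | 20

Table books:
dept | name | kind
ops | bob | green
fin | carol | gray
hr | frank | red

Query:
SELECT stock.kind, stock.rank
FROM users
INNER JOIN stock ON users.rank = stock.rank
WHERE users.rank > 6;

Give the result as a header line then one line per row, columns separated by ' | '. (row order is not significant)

== RESULT ==
stock.kind | stock.rank
green | 70

Derivation:
After JOIN stock (2 rows):
users.price | users.amt | users.rank | users.dept | stock.kind | stock.rank
8 | 5 | 6 | mkt | red | 6
8 | 40 | 70 | fin | green | 70
After WHERE (1 rows):
users.price | users.amt | users.rank | users.dept | stock.kind | stock.rank
8 | 40 | 70 | fin | green | 70
After SELECT (1 rows):
stock.kind | stock.rank
green | 70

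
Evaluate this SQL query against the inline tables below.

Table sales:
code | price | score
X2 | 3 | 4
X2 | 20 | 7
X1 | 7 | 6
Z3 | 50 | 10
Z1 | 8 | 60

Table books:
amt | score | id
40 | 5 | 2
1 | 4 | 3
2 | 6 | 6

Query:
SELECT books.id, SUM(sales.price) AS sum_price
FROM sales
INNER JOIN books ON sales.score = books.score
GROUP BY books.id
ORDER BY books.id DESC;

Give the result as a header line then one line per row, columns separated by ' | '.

== RESULT ==
books.id | sum_price
6 | 7
3 | 3

Derivation:
After JOIN books (2 rows):
sales.code | sales.price | sales.score | books.amt | books.score | books.id
X2 | 3 | 4 | 1 | 4 | 3
X1 | 7 | 6 | 2 | 6 | 6
After GROUP BY (2 rows):
books.id | sum_price
3 | 3
6 | 7
After ORDER BY (2 rows):
books.id | sum_price
6 | 7
3 | 3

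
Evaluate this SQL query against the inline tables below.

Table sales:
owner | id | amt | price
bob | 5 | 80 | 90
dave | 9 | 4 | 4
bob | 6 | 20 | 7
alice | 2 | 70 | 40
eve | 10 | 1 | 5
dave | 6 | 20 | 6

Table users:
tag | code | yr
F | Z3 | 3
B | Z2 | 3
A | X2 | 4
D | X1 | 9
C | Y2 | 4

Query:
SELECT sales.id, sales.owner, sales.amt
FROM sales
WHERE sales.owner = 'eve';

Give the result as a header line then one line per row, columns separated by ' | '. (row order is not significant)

== RESULT ==
sales.id | sales.owner | sales.amt
10 | eve | 1

Derivation:
After WHERE (1 rows):
sales.owner | sales.id | sales.amt | sales.price
eve | 10 | 1 | 5
After SELECT (1 rows):
sales.id | sales.owner | sales.amt
10 | eve | 1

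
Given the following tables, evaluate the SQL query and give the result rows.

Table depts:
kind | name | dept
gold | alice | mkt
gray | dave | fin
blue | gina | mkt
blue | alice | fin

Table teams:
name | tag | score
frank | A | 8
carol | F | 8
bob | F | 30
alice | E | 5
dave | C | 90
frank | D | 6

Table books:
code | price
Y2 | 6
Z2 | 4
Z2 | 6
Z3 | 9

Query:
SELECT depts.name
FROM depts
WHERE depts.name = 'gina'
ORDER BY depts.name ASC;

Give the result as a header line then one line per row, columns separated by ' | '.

After WHERE (1 rows):
depts.kind | depts.name | depts.dept
blue | gina | mkt
After SELECT (1 rows):
depts.name
gina
After ORDER BY (1 rows):
depts.name
gina

== RESULT ==
depts.name
gina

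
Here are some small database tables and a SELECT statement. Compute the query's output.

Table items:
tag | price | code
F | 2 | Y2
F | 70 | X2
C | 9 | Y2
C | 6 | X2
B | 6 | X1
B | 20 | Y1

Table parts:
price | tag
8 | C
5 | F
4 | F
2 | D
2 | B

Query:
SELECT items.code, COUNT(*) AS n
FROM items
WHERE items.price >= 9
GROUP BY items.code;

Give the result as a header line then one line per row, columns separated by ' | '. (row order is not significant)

== RESULT ==
items.code | n
X2 | 1
Y2 | 1
Y1 | 1

Derivation:
After WHERE (3 rows):
items.tag | items.price | items.code
F | 70 | X2
C | 9 | Y2
B | 20 | Y1
After GROUP BY (3 rows):
items.code | n
X2 | 1
Y2 | 1
Y1 | 1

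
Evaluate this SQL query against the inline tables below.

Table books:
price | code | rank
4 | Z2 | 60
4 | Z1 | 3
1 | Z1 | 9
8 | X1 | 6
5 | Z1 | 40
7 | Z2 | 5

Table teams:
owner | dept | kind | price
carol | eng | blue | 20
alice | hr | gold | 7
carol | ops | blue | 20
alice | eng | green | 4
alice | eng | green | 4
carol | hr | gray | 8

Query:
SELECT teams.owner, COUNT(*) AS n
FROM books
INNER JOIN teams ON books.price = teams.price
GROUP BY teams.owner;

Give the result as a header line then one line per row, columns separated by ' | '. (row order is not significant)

== RESULT ==
teams.owner | n
alice | 5
carol | 1

Derivation:
After JOIN teams (6 rows):
books.price | books.code | books.rank | teams.owner | teams.dept | teams.kind | teams.price
4 | Z2 | 60 | alice | eng | green | 4
4 | Z2 | 60 | alice | eng | green | 4
4 | Z1 | 3 | alice | eng | green | 4
4 | Z1 | 3 | alice | eng | green | 4
8 | X1 | 6 | carol | hr | gray | 8
7 | Z2 | 5 | alice | hr | gold | 7
After GROUP BY (2 rows):
teams.owner | n
alice | 5
carol | 1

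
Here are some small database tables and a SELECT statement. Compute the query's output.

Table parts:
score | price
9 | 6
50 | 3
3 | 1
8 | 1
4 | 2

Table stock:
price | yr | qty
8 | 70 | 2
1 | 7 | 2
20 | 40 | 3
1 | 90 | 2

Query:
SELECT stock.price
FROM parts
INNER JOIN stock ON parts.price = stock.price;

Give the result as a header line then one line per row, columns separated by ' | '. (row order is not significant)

== RESULT ==
stock.price
1
1
1
1

Derivation:
After JOIN stock (4 rows):
parts.score | parts.price | stock.price | stock.yr | stock.qty
3 | 1 | 1 | 7 | 2
3 | 1 | 1 | 90 | 2
8 | 1 | 1 | 7 | 2
8 | 1 | 1 | 90 | 2
After SELECT (4 rows):
stock.price
1
1
1
1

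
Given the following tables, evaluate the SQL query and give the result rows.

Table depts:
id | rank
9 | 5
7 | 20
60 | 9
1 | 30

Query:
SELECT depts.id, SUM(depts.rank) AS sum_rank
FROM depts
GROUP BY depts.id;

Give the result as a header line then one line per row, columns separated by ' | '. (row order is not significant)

After GROUP BY (4 rows):
depts.id | sum_rank
9 | 5
7 | 20
60 | 9
1 | 30

== RESULT ==
depts.id | sum_rank
9 | 5
7 | 20
60 | 9
1 | 30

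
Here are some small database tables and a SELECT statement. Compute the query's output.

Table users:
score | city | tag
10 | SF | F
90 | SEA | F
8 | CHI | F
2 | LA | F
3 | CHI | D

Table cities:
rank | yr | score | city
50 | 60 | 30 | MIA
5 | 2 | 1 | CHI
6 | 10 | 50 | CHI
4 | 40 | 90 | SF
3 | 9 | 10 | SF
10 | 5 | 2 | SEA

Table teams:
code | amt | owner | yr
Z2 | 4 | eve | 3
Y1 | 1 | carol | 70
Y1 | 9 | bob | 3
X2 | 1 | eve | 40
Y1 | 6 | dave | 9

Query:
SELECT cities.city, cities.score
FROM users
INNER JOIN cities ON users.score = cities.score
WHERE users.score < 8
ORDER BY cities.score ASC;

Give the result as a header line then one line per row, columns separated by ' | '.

After JOIN cities (3 rows):
users.score | users.city | users.tag | cities.rank | cities.yr | cities.score | cities.city
10 | SF | F | 3 | 9 | 10 | SF
90 | SEA | F | 4 | 40 | 90 | SF
2 | LA | F | 10 | 5 | 2 | SEA
After WHERE (1 rows):
users.score | users.city | users.tag | cities.rank | cities.yr | cities.score | cities.city
2 | LA | F | 10 | 5 | 2 | SEA
After SELECT (1 rows):
cities.city | cities.score
SEA | 2
After ORDER BY (1 rows):
cities.city | cities.score
SEA | 2

== RESULT ==
cities.city | cities.score
SEA | 2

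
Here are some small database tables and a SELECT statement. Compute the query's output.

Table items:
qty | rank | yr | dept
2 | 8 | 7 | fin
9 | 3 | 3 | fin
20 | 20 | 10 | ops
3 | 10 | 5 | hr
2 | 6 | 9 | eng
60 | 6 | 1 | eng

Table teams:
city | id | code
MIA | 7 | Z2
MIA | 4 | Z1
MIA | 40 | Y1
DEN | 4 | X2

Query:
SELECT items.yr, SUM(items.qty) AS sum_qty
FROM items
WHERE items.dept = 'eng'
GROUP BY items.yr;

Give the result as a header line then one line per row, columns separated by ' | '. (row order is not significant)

== RESULT ==
items.yr | sum_qty
9 | 2
1 | 60

Derivation:
After WHERE (2 rows):
items.qty | items.rank | items.yr | items.dept
2 | 6 | 9 | eng
60 | 6 | 1 | eng
After GROUP BY (2 rows):
items.yr | sum_qty
9 | 2
1 | 60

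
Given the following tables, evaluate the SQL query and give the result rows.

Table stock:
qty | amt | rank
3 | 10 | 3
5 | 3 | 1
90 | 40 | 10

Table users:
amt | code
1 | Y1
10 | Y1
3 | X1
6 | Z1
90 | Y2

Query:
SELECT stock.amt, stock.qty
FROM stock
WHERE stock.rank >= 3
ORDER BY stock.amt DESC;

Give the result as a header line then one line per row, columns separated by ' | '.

After WHERE (2 rows):
stock.qty | stock.amt | stock.rank
3 | 10 | 3
90 | 40 | 10
After SELECT (2 rows):
stock.amt | stock.qty
10 | 3
40 | 90
After ORDER BY (2 rows):
stock.amt | stock.qty
40 | 90
10 | 3

== RESULT ==
stock.amt | stock.qty
40 | 90
10 | 3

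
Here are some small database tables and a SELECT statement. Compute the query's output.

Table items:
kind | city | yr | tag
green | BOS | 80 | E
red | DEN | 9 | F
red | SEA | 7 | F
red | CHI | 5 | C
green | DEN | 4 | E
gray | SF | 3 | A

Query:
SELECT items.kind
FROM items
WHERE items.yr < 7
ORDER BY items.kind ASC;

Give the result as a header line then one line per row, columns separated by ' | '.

== RESULT ==
items.kind
gray
green
red

Derivation:
After WHERE (3 rows):
items.kind | items.city | items.yr | items.tag
red | CHI | 5 | C
green | DEN | 4 | E
gray | SF | 3 | A
After SELECT (3 rows):
items.kind
red
green
gray
After ORDER BY (3 rows):
items.kind
gray
green
red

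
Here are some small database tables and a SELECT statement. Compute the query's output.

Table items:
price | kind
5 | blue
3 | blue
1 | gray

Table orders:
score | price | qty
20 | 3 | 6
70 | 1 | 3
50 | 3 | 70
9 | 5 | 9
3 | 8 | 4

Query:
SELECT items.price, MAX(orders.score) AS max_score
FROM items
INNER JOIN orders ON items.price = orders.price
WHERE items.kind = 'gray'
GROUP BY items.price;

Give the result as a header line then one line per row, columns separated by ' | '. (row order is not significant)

After JOIN orders (4 rows):
items.price | items.kind | orders.score | orders.price | orders.qty
5 | blue | 9 | 5 | 9
3 | blue | 20 | 3 | 6
3 | blue | 50 | 3 | 70
1 | gray | 70 | 1 | 3
After WHERE (1 rows):
items.price | items.kind | orders.score | orders.price | orders.qty
1 | gray | 70 | 1 | 3
After GROUP BY (1 rows):
items.price | max_score
1 | 70

== RESULT ==
items.price | max_score
1 | 70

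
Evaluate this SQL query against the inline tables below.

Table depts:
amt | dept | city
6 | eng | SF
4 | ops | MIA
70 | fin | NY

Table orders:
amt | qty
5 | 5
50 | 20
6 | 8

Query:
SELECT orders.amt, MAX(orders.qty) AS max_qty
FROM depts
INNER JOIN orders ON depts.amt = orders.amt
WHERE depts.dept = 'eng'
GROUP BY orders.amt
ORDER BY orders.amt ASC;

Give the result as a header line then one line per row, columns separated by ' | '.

== RESULT ==
orders.amt | max_qty
6 | 8

Derivation:
After JOIN orders (1 rows):
depts.amt | depts.dept | depts.city | orders.amt | orders.qty
6 | eng | SF | 6 | 8
After WHERE (1 rows):
depts.amt | depts.dept | depts.city | orders.amt | orders.qty
6 | eng | SF | 6 | 8
After GROUP BY (1 rows):
orders.amt | max_qty
6 | 8
After ORDER BY (1 rows):
orders.amt | max_qty
6 | 8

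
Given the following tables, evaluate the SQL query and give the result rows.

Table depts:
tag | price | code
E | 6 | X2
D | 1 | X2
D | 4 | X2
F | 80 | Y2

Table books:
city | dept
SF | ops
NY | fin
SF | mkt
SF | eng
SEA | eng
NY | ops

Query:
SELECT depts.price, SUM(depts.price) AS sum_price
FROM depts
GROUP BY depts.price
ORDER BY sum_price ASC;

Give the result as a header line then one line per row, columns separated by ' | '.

== RESULT ==
depts.price | sum_price
1 | 1
4 | 4
6 | 6
80 | 80

Derivation:
After GROUP BY (4 rows):
depts.price | sum_price
6 | 6
1 | 1
4 | 4
80 | 80
After ORDER BY (4 rows):
depts.price | sum_price
1 | 1
4 | 4
6 | 6
80 | 80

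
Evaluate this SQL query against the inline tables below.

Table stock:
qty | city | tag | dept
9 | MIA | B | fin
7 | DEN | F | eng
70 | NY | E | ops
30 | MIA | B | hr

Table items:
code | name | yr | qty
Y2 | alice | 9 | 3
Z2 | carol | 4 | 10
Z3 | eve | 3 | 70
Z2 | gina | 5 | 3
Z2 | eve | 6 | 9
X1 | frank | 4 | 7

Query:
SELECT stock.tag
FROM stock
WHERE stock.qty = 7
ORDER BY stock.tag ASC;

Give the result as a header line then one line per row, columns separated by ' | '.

== RESULT ==
stock.tag
F

Derivation:
After WHERE (1 rows):
stock.qty | stock.city | stock.tag | stock.dept
7 | DEN | F | eng
After SELECT (1 rows):
stock.tag
F
After ORDER BY (1 rows):
stock.tag
F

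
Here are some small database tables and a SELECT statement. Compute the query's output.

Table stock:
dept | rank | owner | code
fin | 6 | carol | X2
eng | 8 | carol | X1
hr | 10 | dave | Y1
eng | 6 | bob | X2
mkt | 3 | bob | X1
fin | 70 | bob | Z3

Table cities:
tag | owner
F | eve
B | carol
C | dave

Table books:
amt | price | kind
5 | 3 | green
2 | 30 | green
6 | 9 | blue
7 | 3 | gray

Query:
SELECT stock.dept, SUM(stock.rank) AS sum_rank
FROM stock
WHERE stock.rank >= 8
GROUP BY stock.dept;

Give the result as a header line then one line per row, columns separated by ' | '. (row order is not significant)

== RESULT ==
stock.dept | sum_rank
eng | 8
hr | 10
fin | 70

Derivation:
After WHERE (3 rows):
stock.dept | stock.rank | stock.owner | stock.code
eng | 8 | carol | X1
hr | 10 | dave | Y1
fin | 70 | bob | Z3
After GROUP BY (3 rows):
stock.dept | sum_rank
eng | 8
hr | 10
fin | 70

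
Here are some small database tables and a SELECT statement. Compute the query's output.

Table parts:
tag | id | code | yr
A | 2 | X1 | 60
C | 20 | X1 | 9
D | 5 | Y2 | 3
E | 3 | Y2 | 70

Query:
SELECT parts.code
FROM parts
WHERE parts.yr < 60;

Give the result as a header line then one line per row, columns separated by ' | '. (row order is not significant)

After WHERE (2 rows):
parts.tag | parts.id | parts.code | parts.yr
C | 20 | X1 | 9
D | 5 | Y2 | 3
After SELECT (2 rows):
parts.code
X1
Y2

== RESULT ==
parts.code
X1
Y2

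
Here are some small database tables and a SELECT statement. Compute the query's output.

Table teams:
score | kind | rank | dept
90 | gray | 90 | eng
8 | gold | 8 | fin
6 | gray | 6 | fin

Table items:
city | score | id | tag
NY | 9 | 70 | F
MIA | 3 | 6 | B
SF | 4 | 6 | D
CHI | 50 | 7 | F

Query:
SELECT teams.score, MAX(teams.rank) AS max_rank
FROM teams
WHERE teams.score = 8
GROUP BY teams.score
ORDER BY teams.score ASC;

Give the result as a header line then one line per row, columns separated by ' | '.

After WHERE (1 rows):
teams.score | teams.kind | teams.rank | teams.dept
8 | gold | 8 | fin
After GROUP BY (1 rows):
teams.score | max_rank
8 | 8
After ORDER BY (1 rows):
teams.score | max_rank
8 | 8

== RESULT ==
teams.score | max_rank
8 | 8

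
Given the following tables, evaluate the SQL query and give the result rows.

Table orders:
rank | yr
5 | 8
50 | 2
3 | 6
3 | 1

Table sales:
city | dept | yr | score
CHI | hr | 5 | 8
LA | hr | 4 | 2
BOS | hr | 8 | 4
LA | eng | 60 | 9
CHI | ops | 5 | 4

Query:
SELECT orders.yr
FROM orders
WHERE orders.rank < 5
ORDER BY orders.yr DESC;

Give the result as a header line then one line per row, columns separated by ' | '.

After WHERE (2 rows):
orders.rank | orders.yr
3 | 6
3 | 1
After SELECT (2 rows):
orders.yr
6
1
After ORDER BY (2 rows):
orders.yr
6
1

== RESULT ==
orders.yr
6
1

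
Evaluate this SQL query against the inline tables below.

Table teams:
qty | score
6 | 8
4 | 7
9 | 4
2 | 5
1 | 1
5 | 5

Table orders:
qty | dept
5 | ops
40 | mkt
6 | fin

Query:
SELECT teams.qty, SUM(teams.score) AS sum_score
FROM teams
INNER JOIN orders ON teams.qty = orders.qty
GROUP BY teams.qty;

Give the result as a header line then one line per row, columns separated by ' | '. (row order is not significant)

After JOIN orders (2 rows):
teams.qty | teams.score | orders.qty | orders.dept
6 | 8 | 6 | fin
5 | 5 | 5 | ops
After GROUP BY (2 rows):
teams.qty | sum_score
6 | 8
5 | 5

== RESULT ==
teams.qty | sum_score
6 | 8
5 | 5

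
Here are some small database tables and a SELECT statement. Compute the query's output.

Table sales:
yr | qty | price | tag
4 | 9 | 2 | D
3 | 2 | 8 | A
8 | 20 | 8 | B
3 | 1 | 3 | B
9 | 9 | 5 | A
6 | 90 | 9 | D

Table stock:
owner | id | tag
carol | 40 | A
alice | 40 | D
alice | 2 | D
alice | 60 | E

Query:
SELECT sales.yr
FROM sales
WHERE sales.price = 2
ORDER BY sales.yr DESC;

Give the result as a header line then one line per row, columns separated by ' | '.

After WHERE (1 rows):
sales.yr | sales.qty | sales.price | sales.tag
4 | 9 | 2 | D
After SELECT (1 rows):
sales.yr
4
After ORDER BY (1 rows):
sales.yr
4

== RESULT ==
sales.yr
4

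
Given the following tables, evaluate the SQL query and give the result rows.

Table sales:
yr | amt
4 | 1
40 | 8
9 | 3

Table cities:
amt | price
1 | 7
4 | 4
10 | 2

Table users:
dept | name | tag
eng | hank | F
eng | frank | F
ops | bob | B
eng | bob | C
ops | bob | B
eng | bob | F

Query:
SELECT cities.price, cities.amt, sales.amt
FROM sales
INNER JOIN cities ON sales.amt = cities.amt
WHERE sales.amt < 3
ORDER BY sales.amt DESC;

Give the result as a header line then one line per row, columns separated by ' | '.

After JOIN cities (1 rows):
sales.yr | sales.amt | cities.amt | cities.price
4 | 1 | 1 | 7
After WHERE (1 rows):
sales.yr | sales.amt | cities.amt | cities.price
4 | 1 | 1 | 7
After SELECT (1 rows):
cities.price | cities.amt | sales.amt
7 | 1 | 1
After ORDER BY (1 rows):
cities.price | cities.amt | sales.amt
7 | 1 | 1

== RESULT ==
cities.price | cities.amt | sales.amt
7 | 1 | 1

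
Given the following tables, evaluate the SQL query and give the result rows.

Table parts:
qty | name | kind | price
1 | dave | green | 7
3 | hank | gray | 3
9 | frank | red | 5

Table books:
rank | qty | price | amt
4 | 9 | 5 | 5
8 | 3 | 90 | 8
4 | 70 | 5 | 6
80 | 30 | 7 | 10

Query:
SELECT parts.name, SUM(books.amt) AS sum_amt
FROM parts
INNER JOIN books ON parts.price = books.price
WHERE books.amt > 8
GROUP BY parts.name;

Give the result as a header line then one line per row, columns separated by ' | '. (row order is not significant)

== RESULT ==
parts.name | sum_amt
dave | 10

Derivation:
After JOIN books (3 rows):
parts.qty | parts.name | parts.kind | parts.price | books.rank | books.qty | books.price | books.amt
1 | dave | green | 7 | 80 | 30 | 7 | 10
9 | frank | red | 5 | 4 | 9 | 5 | 5
9 | frank | red | 5 | 4 | 70 | 5 | 6
After WHERE (1 rows):
parts.qty | parts.name | parts.kind | parts.price | books.rank | books.qty | books.price | books.amt
1 | dave | green | 7 | 80 | 30 | 7 | 10
After GROUP BY (1 rows):
parts.name | sum_amt
dave | 10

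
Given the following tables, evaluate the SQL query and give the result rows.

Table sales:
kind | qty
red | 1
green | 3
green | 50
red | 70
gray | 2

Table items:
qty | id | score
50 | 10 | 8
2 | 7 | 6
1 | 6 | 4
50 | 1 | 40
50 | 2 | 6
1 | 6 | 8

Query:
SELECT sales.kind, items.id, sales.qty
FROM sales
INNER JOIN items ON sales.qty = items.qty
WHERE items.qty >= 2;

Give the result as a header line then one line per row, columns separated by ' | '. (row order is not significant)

== RESULT ==
sales.kind | items.id | sales.qty
green | 10 | 50
green | 1 | 50
green | 2 | 50
gray | 7 | 2

Derivation:
After JOIN items (6 rows):
sales.kind | sales.qty | items.qty | items.id | items.score
red | 1 | 1 | 6 | 4
red | 1 | 1 | 6 | 8
green | 50 | 50 | 10 | 8
green | 50 | 50 | 1 | 40
green | 50 | 50 | 2 | 6
gray | 2 | 2 | 7 | 6
After WHERE (4 rows):
sales.kind | sales.qty | items.qty | items.id | items.score
green | 50 | 50 | 10 | 8
green | 50 | 50 | 1 | 40
green | 50 | 50 | 2 | 6
gray | 2 | 2 | 7 | 6
After SELECT (4 rows):
sales.kind | items.id | sales.qty
green | 10 | 50
green | 1 | 50
green | 2 | 50
gray | 7 | 2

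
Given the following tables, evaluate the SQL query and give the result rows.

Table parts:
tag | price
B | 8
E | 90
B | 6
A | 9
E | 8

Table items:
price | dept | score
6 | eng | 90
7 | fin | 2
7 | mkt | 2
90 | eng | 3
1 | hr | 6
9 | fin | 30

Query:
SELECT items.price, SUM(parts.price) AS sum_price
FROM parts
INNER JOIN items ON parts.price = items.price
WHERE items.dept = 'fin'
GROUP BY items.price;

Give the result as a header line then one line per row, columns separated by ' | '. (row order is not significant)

After JOIN items (3 rows):
parts.tag | parts.price | items.price | items.dept | items.score
E | 90 | 90 | eng | 3
B | 6 | 6 | eng | 90
A | 9 | 9 | fin | 30
After WHERE (1 rows):
parts.tag | parts.price | items.price | items.dept | items.score
A | 9 | 9 | fin | 30
After GROUP BY (1 rows):
items.price | sum_price
9 | 9

== RESULT ==
items.price | sum_price
9 | 9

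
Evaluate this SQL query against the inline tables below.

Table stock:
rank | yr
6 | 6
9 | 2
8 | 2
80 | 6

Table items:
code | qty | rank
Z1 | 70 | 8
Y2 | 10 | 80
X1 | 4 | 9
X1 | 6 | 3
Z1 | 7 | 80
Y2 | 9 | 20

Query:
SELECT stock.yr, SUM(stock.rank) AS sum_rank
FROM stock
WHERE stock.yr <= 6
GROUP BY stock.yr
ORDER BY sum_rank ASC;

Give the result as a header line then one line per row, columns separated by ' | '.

== RESULT ==
stock.yr | sum_rank
2 | 17
6 | 86

Derivation:
After WHERE (4 rows):
stock.rank | stock.yr
6 | 6
9 | 2
8 | 2
80 | 6
After GROUP BY (2 rows):
stock.yr | sum_rank
6 | 86
2 | 17
After ORDER BY (2 rows):
stock.yr | sum_rank
2 | 17
6 | 86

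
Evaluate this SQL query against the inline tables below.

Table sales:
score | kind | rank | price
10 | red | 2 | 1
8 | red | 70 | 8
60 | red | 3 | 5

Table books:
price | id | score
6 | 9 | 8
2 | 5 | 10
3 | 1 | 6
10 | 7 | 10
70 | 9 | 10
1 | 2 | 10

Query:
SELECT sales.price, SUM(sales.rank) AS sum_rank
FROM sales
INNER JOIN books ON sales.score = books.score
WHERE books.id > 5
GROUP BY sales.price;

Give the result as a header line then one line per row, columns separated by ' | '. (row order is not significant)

After JOIN books (5 rows):
sales.score | sales.kind | sales.rank | sales.price | books.price | books.id | books.score
10 | red | 2 | 1 | 2 | 5 | 10
10 | red | 2 | 1 | 10 | 7 | 10
10 | red | 2 | 1 | 70 | 9 | 10
10 | red | 2 | 1 | 1 | 2 | 10
8 | red | 70 | 8 | 6 | 9 | 8
After WHERE (3 rows):
sales.score | sales.kind | sales.rank | sales.price | books.price | books.id | books.score
10 | red | 2 | 1 | 10 | 7 | 10
10 | red | 2 | 1 | 70 | 9 | 10
8 | red | 70 | 8 | 6 | 9 | 8
After GROUP BY (2 rows):
sales.price | sum_rank
1 | 4
8 | 70

== RESULT ==
sales.price | sum_rank
1 | 4
8 | 70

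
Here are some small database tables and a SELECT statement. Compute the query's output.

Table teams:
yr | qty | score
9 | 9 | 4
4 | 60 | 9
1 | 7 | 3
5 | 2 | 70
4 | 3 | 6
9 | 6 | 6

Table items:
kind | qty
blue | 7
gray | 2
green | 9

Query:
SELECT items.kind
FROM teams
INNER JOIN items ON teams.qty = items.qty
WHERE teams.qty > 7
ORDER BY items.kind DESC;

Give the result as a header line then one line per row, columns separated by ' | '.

After JOIN items (3 rows):
teams.yr | teams.qty | teams.score | items.kind | items.qty
9 | 9 | 4 | green | 9
1 | 7 | 3 | blue | 7
5 | 2 | 70 | gray | 2
After WHERE (1 rows):
teams.yr | teams.qty | teams.score | items.kind | items.qty
9 | 9 | 4 | green | 9
After SELECT (1 rows):
items.kind
green
After ORDER BY (1 rows):
items.kind
green

== RESULT ==
items.kind
green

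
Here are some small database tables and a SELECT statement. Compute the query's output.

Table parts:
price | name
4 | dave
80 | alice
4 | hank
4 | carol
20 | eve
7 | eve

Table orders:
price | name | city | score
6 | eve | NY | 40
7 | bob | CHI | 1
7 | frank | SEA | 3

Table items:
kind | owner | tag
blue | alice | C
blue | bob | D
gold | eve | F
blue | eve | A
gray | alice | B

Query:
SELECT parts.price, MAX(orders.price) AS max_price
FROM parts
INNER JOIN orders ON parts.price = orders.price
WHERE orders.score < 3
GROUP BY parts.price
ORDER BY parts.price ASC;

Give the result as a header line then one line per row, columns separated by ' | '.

After JOIN orders (2 rows):
parts.price | parts.name | orders.price | orders.name | orders.city | orders.score
7 | eve | 7 | bob | CHI | 1
7 | eve | 7 | frank | SEA | 3
After WHERE (1 rows):
parts.price | parts.name | orders.price | orders.name | orders.city | orders.score
7 | eve | 7 | bob | CHI | 1
After GROUP BY (1 rows):
parts.price | max_price
7 | 7
After ORDER BY (1 rows):
parts.price | max_price
7 | 7

== RESULT ==
parts.price | max_price
7 | 7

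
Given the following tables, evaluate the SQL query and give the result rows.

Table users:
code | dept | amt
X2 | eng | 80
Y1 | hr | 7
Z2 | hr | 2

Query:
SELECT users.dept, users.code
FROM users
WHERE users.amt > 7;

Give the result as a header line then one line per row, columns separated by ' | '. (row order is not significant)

== RESULT ==
users.dept | users.code
eng | X2

Derivation:
After WHERE (1 rows):
users.code | users.dept | users.amt
X2 | eng | 80
After SELECT (1 rows):
users.dept | users.code
eng | X2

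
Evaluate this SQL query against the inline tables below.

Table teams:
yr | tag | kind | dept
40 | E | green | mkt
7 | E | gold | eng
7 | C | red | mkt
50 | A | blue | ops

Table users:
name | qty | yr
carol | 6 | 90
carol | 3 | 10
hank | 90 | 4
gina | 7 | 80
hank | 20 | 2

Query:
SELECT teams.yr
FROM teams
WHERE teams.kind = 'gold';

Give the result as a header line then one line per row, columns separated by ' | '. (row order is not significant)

After WHERE (1 rows):
teams.yr | teams.tag | teams.kind | teams.dept
7 | E | gold | eng
After SELECT (1 rows):
teams.yr
7

== RESULT ==
teams.yr
7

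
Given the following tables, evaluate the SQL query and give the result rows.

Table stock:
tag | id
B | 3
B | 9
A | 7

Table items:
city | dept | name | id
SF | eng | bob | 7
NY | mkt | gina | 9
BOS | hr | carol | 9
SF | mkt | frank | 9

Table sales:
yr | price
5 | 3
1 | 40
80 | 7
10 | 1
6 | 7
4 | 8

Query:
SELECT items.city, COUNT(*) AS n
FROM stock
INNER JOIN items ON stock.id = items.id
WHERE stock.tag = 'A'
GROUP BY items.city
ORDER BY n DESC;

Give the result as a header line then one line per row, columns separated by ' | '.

After JOIN items (4 rows):
stock.tag | stock.id | items.city | items.dept | items.name | items.id
B | 9 | NY | mkt | gina | 9
B | 9 | BOS | hr | carol | 9
B | 9 | SF | mkt | frank | 9
A | 7 | SF | eng | bob | 7
After WHERE (1 rows):
stock.tag | stock.id | items.city | items.dept | items.name | items.id
A | 7 | SF | eng | bob | 7
After GROUP BY (1 rows):
items.city | n
SF | 1
After ORDER BY (1 rows):
items.city | n
SF | 1

== RESULT ==
items.city | n
SF | 1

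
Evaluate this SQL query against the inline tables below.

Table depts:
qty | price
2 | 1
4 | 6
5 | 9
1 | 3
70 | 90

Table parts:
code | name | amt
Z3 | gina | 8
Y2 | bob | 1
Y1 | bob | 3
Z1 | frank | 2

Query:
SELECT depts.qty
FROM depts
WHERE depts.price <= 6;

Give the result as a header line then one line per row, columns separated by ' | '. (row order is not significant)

After WHERE (3 rows):
depts.qty | depts.price
2 | 1
4 | 6
1 | 3
After SELECT (3 rows):
depts.qty
2
4
1

== RESULT ==
depts.qty
2
4
1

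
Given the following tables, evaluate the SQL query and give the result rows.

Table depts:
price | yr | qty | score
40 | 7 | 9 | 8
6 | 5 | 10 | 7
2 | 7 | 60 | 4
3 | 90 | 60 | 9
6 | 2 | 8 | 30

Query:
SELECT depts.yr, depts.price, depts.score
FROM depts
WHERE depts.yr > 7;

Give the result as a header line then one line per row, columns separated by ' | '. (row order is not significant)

After WHERE (1 rows):
depts.price | depts.yr | depts.qty | depts.score
3 | 90 | 60 | 9
After SELECT (1 rows):
depts.yr | depts.price | depts.score
90 | 3 | 9

== RESULT ==
depts.yr | depts.price | depts.score
90 | 3 | 9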